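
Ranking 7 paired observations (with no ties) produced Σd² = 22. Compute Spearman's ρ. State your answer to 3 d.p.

0.607

ρ = 1 − 6Σd² / [n(n²−1)] = 1 − 6×22 / (7×48)
  = 1 − 132/336 = 1 − 0.3929 ≈ 0.607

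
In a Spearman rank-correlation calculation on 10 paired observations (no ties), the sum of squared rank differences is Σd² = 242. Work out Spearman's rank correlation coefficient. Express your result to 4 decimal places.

ρ = 1 − 6Σd² / [n(n²−1)] = 1 − 6×242 / (10×99)
  = 1 − 1452/990 = 1 − 1.46667 ≈ -0.4667

-0.4667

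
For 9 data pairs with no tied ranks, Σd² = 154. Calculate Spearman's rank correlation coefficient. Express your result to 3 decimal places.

-0.283

ρ = 1 − 6Σd² / [n(n²−1)] = 1 − 6×154 / (9×80)
  = 1 − 924/720 = 1 − 1.2833 ≈ -0.283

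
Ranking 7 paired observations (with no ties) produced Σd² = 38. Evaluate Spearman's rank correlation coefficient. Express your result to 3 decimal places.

ρ = 1 − 6Σd² / [n(n²−1)] = 1 − 6×38 / (7×48)
  = 1 − 228/336 = 1 − 0.6786 ≈ 0.321

0.321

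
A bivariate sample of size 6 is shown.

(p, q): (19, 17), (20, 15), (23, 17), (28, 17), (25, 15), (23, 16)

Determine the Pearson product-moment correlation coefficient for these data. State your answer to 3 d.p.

0.124

n = 6, Σp = 138, Σq = 97, Σp² = 3228, Σq² = 1573, Σpq = 2233
nΣpq − ΣpΣq = 13398 − 13386 = 12
nΣp² − (Σp)² = 19368 − 19044 = 324; nΣq² − (Σq)² = 9438 − 9409 = 29
r = 12 / √(324 × 29) = 12 / 96.9330 ≈ 0.124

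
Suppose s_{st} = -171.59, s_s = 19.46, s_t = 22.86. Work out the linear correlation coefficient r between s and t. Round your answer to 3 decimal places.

-0.386

r = Cov(s,t) / (s_s · s_t) = -171.59 / (19.46 × 22.86)
  = -171.59 / 444.8556 ≈ -0.386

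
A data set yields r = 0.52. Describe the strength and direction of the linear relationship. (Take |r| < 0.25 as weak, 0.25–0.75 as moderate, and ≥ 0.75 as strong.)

moderate positive

r = 0.52 > 0 so the relationship is positive.
|r| = 0.52, which falls in the moderate range.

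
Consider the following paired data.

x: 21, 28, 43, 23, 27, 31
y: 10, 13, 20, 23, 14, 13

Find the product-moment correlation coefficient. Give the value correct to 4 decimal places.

0.3248

n = 6, Σx = 173, Σy = 93, Σx² = 5293, Σy² = 1563, Σxy = 2744
nΣxy − ΣxΣy = 16464 − 16089 = 375
nΣx² − (Σx)² = 31758 − 29929 = 1829; nΣy² − (Σy)² = 9378 − 8649 = 729
r = 375 / √(1829 × 729) = 375 / 1154.7039 ≈ 0.3248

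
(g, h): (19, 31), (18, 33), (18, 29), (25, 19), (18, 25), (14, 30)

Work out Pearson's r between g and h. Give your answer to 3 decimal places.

n = 6, Σg = 112, Σh = 167, Σg² = 2154, Σh² = 4777, Σgh = 3050
nΣgh − ΣgΣh = 18300 − 18704 = -404
nΣg² − (Σg)² = 12924 − 12544 = 380; nΣh² − (Σh)² = 28662 − 27889 = 773
r = -404 / √(380 × 773) = -404 / 541.9779 ≈ -0.745

-0.745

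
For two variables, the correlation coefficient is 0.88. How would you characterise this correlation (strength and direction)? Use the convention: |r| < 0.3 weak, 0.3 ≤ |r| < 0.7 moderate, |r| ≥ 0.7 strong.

strong positive

r = 0.88 > 0 so the relationship is positive.
|r| = 0.88, which falls in the strong range.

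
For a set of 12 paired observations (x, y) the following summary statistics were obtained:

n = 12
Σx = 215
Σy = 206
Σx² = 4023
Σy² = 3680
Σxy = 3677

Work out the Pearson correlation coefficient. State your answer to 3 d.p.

r = (nΣxy − ΣxΣy) / √[(nΣx² − (Σx)²)(nΣy² − (Σy)²)]
Numerator: 12×3677 − 215×206 = -166
Denominator: √[(48276 − 46225)(44160 − 42436)] = √[2051 × 1724] = 1880.4053
r = -166 / 1880.4053 ≈ -0.088

-0.088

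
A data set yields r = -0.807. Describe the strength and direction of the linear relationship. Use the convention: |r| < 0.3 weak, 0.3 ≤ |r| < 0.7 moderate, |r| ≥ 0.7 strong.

r = -0.807 < 0 so the relationship is negative.
|r| = 0.807, which falls in the strong range.

strong negative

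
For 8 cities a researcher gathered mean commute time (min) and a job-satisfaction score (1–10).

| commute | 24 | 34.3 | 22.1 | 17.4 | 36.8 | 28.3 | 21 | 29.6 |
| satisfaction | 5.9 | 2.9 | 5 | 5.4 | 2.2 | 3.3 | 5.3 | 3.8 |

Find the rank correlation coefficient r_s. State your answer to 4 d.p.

Rank commute: 4, 7, 3, 1, 8, 5, 2, 6
Rank satisfaction: 8, 2, 5, 7, 1, 3, 6, 4
d = rank(commute) − rank(satisfaction): -4, 5, -2, -6, 7, 2, -4, 2; Σd² = 154
ρ = 1 − 6Σd² / [n(n²−1)] = 1 − 6×154 / (8×63) = 1 − 924/504 ≈ -0.8333

-0.8333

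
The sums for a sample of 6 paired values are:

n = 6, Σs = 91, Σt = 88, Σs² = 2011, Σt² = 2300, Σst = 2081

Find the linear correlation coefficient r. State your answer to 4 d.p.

r = (nΣst − ΣsΣt) / √[(nΣs² − (Σs)²)(nΣt² − (Σt)²)]
Numerator: 6×2081 − 91×88 = 4478
Denominator: √[(12066 − 8281)(13800 − 7744)] = √[3785 × 6056] = 4787.6884
r = 4478 / 4787.6884 ≈ 0.9353

0.9353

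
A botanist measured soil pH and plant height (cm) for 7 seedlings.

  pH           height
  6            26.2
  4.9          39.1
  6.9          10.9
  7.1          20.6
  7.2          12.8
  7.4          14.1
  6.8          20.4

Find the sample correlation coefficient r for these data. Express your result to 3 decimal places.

n = 7, Σx = 46.3, Σy = 144.1, Σx² = 310.87, Σy² = 3537.23, Σxy = 905.48
nΣxy − ΣxΣy = 6338.36 − 6671.83 = -333.47
nΣx² − (Σx)² = 2176.09 − 2143.69 = 32.4; nΣy² − (Σy)² = 24760.61 − 20764.81 = 3995.8
r = -333.47 / √(32.4 × 3995.8) = -333.47 / 359.8110 ≈ -0.927

-0.927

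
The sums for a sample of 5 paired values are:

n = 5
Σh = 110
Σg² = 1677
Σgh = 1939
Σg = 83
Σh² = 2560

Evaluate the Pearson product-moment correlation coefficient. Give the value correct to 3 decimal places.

0.552

r = (nΣgh − ΣgΣh) / √[(nΣg² − (Σg)²)(nΣh² − (Σh)²)]
Numerator: 5×1939 − 83×110 = 565
Denominator: √[(8385 − 6889)(12800 − 12100)] = √[1496 × 700] = 1023.3279
r = 565 / 1023.3279 ≈ 0.552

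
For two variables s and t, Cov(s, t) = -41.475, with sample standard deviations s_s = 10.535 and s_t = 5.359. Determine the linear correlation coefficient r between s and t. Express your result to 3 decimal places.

r = Cov(s,t) / (s_s · s_t) = -41.475 / (10.535 × 5.359)
  = -41.475 / 56.4571 ≈ -0.735

-0.735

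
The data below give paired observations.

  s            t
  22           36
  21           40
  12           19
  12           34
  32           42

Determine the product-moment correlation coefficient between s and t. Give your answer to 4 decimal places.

n = 5, Σs = 99, Σt = 171, Σs² = 2237, Σt² = 6177, Σst = 3612
nΣst − ΣsΣt = 18060 − 16929 = 1131
nΣs² − (Σs)² = 11185 − 9801 = 1384; nΣt² − (Σt)² = 30885 − 29241 = 1644
r = 1131 / √(1384 × 1644) = 1131 / 1508.4084 ≈ 0.7498

0.7498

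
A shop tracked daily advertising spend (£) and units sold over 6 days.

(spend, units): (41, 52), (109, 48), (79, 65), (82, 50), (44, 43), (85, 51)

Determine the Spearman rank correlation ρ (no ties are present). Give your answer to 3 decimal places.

-0.257

Rank spend: 1, 6, 3, 4, 2, 5
Rank units: 5, 2, 6, 3, 1, 4
d = rank(spend) − rank(units): -4, 4, -3, 1, 1, 1; Σd² = 44
ρ = 1 − 6Σd² / [n(n²−1)] = 1 − 6×44 / (6×35) = 1 − 264/210 ≈ -0.257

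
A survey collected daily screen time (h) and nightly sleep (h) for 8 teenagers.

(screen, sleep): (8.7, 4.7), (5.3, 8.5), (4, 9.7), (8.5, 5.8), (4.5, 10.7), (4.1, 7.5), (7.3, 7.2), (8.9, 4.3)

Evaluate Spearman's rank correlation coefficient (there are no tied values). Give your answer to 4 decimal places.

Rank screen: 7, 4, 1, 6, 3, 2, 5, 8
Rank sleep: 2, 6, 7, 3, 8, 5, 4, 1
d = rank(screen) − rank(sleep): 5, -2, -6, 3, -5, -3, 1, 7; Σd² = 158
ρ = 1 − 6Σd² / [n(n²−1)] = 1 − 6×158 / (8×63) = 1 − 948/504 ≈ -0.8810

-0.8810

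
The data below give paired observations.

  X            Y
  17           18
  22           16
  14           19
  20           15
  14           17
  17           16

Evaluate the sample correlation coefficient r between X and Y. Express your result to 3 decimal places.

-0.707

n = 6, ΣX = 104, ΣY = 101, ΣX² = 1854, ΣY² = 1711, ΣXY = 1734
nΣXY − ΣXΣY = 10404 − 10504 = -100
nΣX² − (ΣX)² = 11124 − 10816 = 308; nΣY² − (ΣY)² = 10266 − 10201 = 65
r = -100 / √(308 × 65) = -100 / 141.4920 ≈ -0.707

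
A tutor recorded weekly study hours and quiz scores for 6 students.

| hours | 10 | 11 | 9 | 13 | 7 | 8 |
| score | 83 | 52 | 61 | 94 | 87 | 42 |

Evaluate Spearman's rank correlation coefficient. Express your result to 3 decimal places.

0.257

Rank hours: 4, 5, 3, 6, 1, 2
Rank score: 4, 2, 3, 6, 5, 1
d = rank(hours) − rank(score): 0, 3, 0, 0, -4, 1; Σd² = 26
ρ = 1 − 6Σd² / [n(n²−1)] = 1 − 6×26 / (6×35) = 1 − 156/210 ≈ 0.257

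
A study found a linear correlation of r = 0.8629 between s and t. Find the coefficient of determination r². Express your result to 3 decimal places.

r² = (0.8629)² = 0.745

0.745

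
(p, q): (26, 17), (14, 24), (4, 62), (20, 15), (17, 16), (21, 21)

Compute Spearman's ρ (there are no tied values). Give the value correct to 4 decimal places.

-0.5429

Rank p: 6, 2, 1, 4, 3, 5
Rank q: 3, 5, 6, 1, 2, 4
d = rank(p) − rank(q): 3, -3, -5, 3, 1, 1; Σd² = 54
ρ = 1 − 6Σd² / [n(n²−1)] = 1 − 6×54 / (6×35) = 1 − 324/210 ≈ -0.5429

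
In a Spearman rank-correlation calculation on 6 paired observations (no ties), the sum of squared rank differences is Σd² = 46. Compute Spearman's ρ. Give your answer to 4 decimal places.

ρ = 1 − 6Σd² / [n(n²−1)] = 1 − 6×46 / (6×35)
  = 1 − 276/210 = 1 − 1.31429 ≈ -0.3143

-0.3143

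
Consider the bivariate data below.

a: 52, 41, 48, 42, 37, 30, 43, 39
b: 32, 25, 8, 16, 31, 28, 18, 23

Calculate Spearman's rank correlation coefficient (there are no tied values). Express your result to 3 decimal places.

-0.262

Rank a: 8, 4, 7, 5, 2, 1, 6, 3
Rank b: 8, 5, 1, 2, 7, 6, 3, 4
d = rank(a) − rank(b): 0, -1, 6, 3, -5, -5, 3, -1; Σd² = 106
ρ = 1 − 6Σd² / [n(n²−1)] = 1 − 6×106 / (8×63) = 1 − 636/504 ≈ -0.262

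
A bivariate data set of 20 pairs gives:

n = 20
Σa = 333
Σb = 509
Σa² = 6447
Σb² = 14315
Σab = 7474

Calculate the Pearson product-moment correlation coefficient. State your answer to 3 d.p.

-0.903

r = (nΣab − ΣaΣb) / √[(nΣa² − (Σa)²)(nΣb² − (Σb)²)]
Numerator: 20×7474 − 333×509 = -20017
Denominator: √[(128940 − 110889)(286300 − 259081)] = √[18051 × 27219] = 22165.9687
r = -20017 / 22165.9687 ≈ -0.903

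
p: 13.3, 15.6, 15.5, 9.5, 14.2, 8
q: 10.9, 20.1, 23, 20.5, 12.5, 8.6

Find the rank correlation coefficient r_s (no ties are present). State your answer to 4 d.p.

0.5429

Rank p: 3, 6, 5, 2, 4, 1
Rank q: 2, 4, 6, 5, 3, 1
d = rank(p) − rank(q): 1, 2, -1, -3, 1, 0; Σd² = 16
ρ = 1 − 6Σd² / [n(n²−1)] = 1 − 6×16 / (6×35) = 1 − 96/210 ≈ 0.5429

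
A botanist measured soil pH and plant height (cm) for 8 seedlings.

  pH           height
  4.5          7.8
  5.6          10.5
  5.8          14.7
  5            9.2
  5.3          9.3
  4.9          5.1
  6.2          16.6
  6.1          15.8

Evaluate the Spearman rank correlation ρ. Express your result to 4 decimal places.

Rank pH: 1, 5, 6, 3, 4, 2, 8, 7
Rank height: 2, 5, 6, 3, 4, 1, 8, 7
d = rank(pH) − rank(height): -1, 0, 0, 0, 0, 1, 0, 0; Σd² = 2
ρ = 1 − 6Σd² / [n(n²−1)] = 1 − 6×2 / (8×63) = 1 − 12/504 ≈ 0.9762

0.9762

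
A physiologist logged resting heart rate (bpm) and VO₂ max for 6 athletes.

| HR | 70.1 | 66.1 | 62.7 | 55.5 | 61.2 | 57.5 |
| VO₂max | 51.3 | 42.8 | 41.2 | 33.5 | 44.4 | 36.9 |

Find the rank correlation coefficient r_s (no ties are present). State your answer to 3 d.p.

0.829

Rank HR: 6, 5, 4, 1, 3, 2
Rank VO₂max: 6, 4, 3, 1, 5, 2
d = rank(HR) − rank(VO₂max): 0, 1, 1, 0, -2, 0; Σd² = 6
ρ = 1 − 6Σd² / [n(n²−1)] = 1 − 6×6 / (6×35) = 1 − 36/210 ≈ 0.829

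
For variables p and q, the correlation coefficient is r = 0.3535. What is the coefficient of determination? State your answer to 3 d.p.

0.125

r² = (0.3535)² = 0.125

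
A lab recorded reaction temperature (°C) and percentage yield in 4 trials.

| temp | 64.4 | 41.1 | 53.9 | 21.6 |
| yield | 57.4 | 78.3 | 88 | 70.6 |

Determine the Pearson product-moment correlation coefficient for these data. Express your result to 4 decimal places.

-0.1880

n = 4, Σx = 181, Σy = 294.3, Σx² = 9208.34, Σy² = 22154.01, Σxy = 13182.85
nΣxy − ΣxΣy = 52731.4 − 53268.3 = -536.9
nΣx² − (Σx)² = 36833.36 − 32761 = 4072.36; nΣy² − (Σy)² = 88616.04 − 86612.49 = 2003.55
r = -536.9 / √(4072.36 × 2003.55) = -536.9 / 2856.4273 ≈ -0.1880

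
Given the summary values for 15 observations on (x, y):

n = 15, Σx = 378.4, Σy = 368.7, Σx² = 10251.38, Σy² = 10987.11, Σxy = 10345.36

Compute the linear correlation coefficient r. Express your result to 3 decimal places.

0.896

r = (nΣxy − ΣxΣy) / √[(nΣx² − (Σx)²)(nΣy² − (Σy)²)]
Numerator: 15×10345.36 − 378.4×368.7 = 15664.32
Denominator: √[(153770.7 − 143186.56)(164806.65 − 135939.69)] = √[10584.14 × 28866.96] = 17479.4721
r = 15664.32 / 17479.4721 ≈ 0.896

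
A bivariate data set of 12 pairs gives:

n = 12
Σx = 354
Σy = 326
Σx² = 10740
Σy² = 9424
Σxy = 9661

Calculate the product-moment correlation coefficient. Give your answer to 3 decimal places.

0.107

r = (nΣxy − ΣxΣy) / √[(nΣx² − (Σx)²)(nΣy² − (Σy)²)]
Numerator: 12×9661 − 354×326 = 528
Denominator: √[(128880 − 125316)(113088 − 106276)] = √[3564 × 6812] = 4927.2678
r = 528 / 4927.2678 ≈ 0.107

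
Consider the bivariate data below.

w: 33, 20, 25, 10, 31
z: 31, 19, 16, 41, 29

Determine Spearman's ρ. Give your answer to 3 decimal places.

-0.100

Rank w: 5, 2, 3, 1, 4
Rank z: 4, 2, 1, 5, 3
d = rank(w) − rank(z): 1, 0, 2, -4, 1; Σd² = 22
ρ = 1 − 6Σd² / [n(n²−1)] = 1 − 6×22 / (5×24) = 1 − 132/120 ≈ -0.100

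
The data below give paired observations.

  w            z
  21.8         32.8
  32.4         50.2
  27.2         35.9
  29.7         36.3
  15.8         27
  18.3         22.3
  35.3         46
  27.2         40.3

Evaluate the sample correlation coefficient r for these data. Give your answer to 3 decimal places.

0.909

n = 8, Σw = 207.7, Σz = 290.8, Σw² = 5717.39, Σz² = 11168.76, Σwz = 7950.76
nΣwz − ΣwΣz = 63606.08 − 60399.16 = 3206.92
nΣw² − (Σw)² = 45739.12 − 43139.29 = 2599.83; nΣz² − (Σz)² = 89350.08 − 84564.64 = 4785.44
r = 3206.92 / √(2599.83 × 4785.44) = 3206.92 / 3527.2270 ≈ 0.909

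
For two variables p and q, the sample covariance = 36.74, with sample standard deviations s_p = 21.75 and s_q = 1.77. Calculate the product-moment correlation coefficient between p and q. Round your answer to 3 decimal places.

r = Cov(p,q) / (s_p · s_q) = 36.74 / (21.75 × 1.77)
  = 36.74 / 38.4975 ≈ 0.954

0.954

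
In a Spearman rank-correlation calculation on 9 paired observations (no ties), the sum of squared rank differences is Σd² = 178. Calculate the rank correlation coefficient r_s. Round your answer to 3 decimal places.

-0.483

ρ = 1 − 6Σd² / [n(n²−1)] = 1 − 6×178 / (9×80)
  = 1 − 1068/720 = 1 − 1.4833 ≈ -0.483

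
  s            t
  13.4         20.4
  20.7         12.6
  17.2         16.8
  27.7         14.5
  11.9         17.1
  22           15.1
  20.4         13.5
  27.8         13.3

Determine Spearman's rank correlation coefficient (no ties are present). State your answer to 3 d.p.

-0.714

Rank s: 2, 5, 3, 7, 1, 6, 4, 8
Rank t: 8, 1, 6, 4, 7, 5, 3, 2
d = rank(s) − rank(t): -6, 4, -3, 3, -6, 1, 1, 6; Σd² = 144
ρ = 1 − 6Σd² / [n(n²−1)] = 1 − 6×144 / (8×63) = 1 − 864/504 ≈ -0.714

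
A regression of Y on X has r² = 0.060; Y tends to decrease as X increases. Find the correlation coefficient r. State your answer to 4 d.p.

-0.2449

|r| = √0.060 = 0.2449
The association is negative, so r = −0.2449.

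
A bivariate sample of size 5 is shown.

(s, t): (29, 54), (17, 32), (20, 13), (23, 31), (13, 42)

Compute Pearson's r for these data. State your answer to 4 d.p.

n = 5, Σs = 102, Σt = 172, Σs² = 2228, Σt² = 6834, Σst = 3629
nΣst − ΣsΣt = 18145 − 17544 = 601
nΣs² − (Σs)² = 11140 − 10404 = 736; nΣt² − (Σt)² = 34170 − 29584 = 4586
r = 601 / √(736 × 4586) = 601 / 1837.1979 ≈ 0.3271

0.3271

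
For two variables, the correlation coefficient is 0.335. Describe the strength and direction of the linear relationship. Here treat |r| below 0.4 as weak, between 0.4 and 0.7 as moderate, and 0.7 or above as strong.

weak positive

r = 0.335 > 0 so the relationship is positive.
|r| = 0.335, which falls in the weak range.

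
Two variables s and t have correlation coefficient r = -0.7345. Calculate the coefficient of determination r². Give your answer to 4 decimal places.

0.5395

r² = (-0.7345)² = 0.5395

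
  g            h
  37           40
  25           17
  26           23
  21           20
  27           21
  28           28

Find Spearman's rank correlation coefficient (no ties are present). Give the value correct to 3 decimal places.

Rank g: 6, 2, 3, 1, 4, 5
Rank h: 6, 1, 4, 2, 3, 5
d = rank(g) − rank(h): 0, 1, -1, -1, 1, 0; Σd² = 4
ρ = 1 − 6Σd² / [n(n²−1)] = 1 − 6×4 / (6×35) = 1 − 24/210 ≈ 0.886

0.886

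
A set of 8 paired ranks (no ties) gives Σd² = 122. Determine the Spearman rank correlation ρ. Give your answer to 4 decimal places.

ρ = 1 − 6Σd² / [n(n²−1)] = 1 − 6×122 / (8×63)
  = 1 − 732/504 = 1 − 1.45238 ≈ -0.4524

-0.4524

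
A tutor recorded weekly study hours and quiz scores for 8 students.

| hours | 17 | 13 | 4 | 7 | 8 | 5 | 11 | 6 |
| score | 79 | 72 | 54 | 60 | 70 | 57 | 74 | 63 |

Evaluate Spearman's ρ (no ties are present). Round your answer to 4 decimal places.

Rank hours: 8, 7, 1, 4, 5, 2, 6, 3
Rank score: 8, 6, 1, 3, 5, 2, 7, 4
d = rank(hours) − rank(score): 0, 1, 0, 1, 0, 0, -1, -1; Σd² = 4
ρ = 1 − 6Σd² / [n(n²−1)] = 1 − 6×4 / (8×63) = 1 − 24/504 ≈ 0.9524

0.9524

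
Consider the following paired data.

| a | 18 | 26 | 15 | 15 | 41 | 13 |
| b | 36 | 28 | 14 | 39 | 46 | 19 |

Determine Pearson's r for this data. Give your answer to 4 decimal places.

n = 6, Σa = 128, Σb = 182, Σa² = 3300, Σb² = 6274, Σab = 4304
nΣab − ΣaΣb = 25824 − 23296 = 2528
nΣa² − (Σa)² = 19800 − 16384 = 3416; nΣb² − (Σb)² = 37644 − 33124 = 4520
r = 2528 / √(3416 × 4520) = 2528 / 3929.4173 ≈ 0.6434

0.6434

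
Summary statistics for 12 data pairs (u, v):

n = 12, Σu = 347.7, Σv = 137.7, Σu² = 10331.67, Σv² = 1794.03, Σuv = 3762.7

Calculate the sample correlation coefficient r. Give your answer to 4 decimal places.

-0.9687

r = (nΣuv − ΣuΣv) / √[(nΣu² − (Σu)²)(nΣv² − (Σv)²)]
Numerator: 12×3762.7 − 347.7×137.7 = -2725.89
Denominator: √[(123980.04 − 120895.29)(21528.36 − 18961.29)] = √[3084.75 × 2567.07] = 2814.0308
r = -2725.89 / 2814.0308 ≈ -0.9687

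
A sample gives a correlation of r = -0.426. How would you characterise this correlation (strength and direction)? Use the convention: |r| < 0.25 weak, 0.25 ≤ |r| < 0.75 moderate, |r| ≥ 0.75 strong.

moderate negative

r = -0.426 < 0 so the relationship is negative.
|r| = 0.426, which falls in the moderate range.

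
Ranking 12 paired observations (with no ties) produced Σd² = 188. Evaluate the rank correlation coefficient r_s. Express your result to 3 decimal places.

ρ = 1 − 6Σd² / [n(n²−1)] = 1 − 6×188 / (12×143)
  = 1 − 1128/1716 = 1 − 0.6573 ≈ 0.343

0.343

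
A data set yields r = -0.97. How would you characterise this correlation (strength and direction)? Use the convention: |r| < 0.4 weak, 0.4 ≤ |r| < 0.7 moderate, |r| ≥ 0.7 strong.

strong negative

r = -0.97 < 0 so the relationship is negative.
|r| = 0.97, which falls in the strong range.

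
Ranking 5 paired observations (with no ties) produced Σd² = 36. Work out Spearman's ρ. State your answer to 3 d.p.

ρ = 1 − 6Σd² / [n(n²−1)] = 1 − 6×36 / (5×24)
  = 1 − 216/120 = 1 − 1.8000 ≈ -0.800

-0.800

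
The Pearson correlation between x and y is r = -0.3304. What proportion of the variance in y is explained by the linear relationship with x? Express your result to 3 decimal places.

r² = (-0.3304)² = 0.109

0.109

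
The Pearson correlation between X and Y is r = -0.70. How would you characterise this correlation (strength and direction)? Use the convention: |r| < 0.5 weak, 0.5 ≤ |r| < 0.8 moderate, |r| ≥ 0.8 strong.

moderate negative

r = -0.70 < 0 so the relationship is negative.
|r| = 0.70, which falls in the moderate range.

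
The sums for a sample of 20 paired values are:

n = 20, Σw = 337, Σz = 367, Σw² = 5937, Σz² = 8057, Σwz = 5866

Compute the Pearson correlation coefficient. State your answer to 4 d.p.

r = (nΣwz − ΣwΣz) / √[(nΣw² − (Σw)²)(nΣz² − (Σz)²)]
Numerator: 20×5866 − 337×367 = -6359
Denominator: √[(118740 − 113569)(161140 − 134689)] = √[5171 × 26451] = 11695.2179
r = -6359 / 11695.2179 ≈ -0.5437

-0.5437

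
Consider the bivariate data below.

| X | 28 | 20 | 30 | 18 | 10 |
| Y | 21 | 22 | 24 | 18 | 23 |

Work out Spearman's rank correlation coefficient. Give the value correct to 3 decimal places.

0.300

Rank X: 4, 3, 5, 2, 1
Rank Y: 2, 3, 5, 1, 4
d = rank(X) − rank(Y): 2, 0, 0, 1, -3; Σd² = 14
ρ = 1 − 6Σd² / [n(n²−1)] = 1 − 6×14 / (5×24) = 1 − 84/120 ≈ 0.300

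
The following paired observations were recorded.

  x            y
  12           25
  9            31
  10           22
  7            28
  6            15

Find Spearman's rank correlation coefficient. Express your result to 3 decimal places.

0.200

Rank x: 5, 3, 4, 2, 1
Rank y: 3, 5, 2, 4, 1
d = rank(x) − rank(y): 2, -2, 2, -2, 0; Σd² = 16
ρ = 1 − 6Σd² / [n(n²−1)] = 1 − 6×16 / (5×24) = 1 − 96/120 ≈ 0.200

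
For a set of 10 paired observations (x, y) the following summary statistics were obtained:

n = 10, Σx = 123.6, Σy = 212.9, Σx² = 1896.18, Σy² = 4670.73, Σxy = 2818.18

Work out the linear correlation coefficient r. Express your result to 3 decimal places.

0.828

r = (nΣxy − ΣxΣy) / √[(nΣx² − (Σx)²)(nΣy² − (Σy)²)]
Numerator: 10×2818.18 − 123.6×212.9 = 1867.36
Denominator: √[(18961.8 − 15276.96)(46707.3 − 45326.41)] = √[3684.84 × 1380.89] = 2255.7391
r = 1867.36 / 2255.7391 ≈ 0.828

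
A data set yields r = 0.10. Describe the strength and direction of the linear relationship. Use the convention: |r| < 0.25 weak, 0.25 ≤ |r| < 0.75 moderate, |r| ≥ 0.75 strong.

weak positive

r = 0.10 > 0 so the relationship is positive.
|r| = 0.10, which falls in the weak range.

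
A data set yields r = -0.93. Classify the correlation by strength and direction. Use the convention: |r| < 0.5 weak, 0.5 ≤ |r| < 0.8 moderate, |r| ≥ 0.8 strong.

strong negative

r = -0.93 < 0 so the relationship is negative.
|r| = 0.93, which falls in the strong range.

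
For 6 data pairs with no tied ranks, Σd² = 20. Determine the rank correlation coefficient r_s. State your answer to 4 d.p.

ρ = 1 − 6Σd² / [n(n²−1)] = 1 − 6×20 / (6×35)
  = 1 − 120/210 = 1 − 0.57143 ≈ 0.4286

0.4286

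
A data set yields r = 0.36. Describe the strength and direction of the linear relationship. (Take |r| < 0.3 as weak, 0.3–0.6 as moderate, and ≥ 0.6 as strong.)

r = 0.36 > 0 so the relationship is positive.
|r| = 0.36, which falls in the moderate range.

moderate positive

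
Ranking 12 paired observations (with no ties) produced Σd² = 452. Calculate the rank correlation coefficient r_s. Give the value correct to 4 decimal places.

-0.5804

ρ = 1 − 6Σd² / [n(n²−1)] = 1 − 6×452 / (12×143)
  = 1 − 2712/1716 = 1 − 1.58042 ≈ -0.5804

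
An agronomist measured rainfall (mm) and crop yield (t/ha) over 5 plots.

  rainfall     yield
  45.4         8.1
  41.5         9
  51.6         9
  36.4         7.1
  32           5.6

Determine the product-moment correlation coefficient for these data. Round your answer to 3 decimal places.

0.858

n = 5, Σx = 206.9, Σy = 38.8, Σx² = 8794.93, Σy² = 309.38, Σxy = 1643.28
nΣxy − ΣxΣy = 8216.4 − 8027.72 = 188.68
nΣx² − (Σx)² = 43974.65 − 42807.61 = 1167.04; nΣy² − (Σy)² = 1546.9 − 1505.44 = 41.46
r = 188.68 / √(1167.04 × 41.46) = 188.68 / 219.9670 ≈ 0.858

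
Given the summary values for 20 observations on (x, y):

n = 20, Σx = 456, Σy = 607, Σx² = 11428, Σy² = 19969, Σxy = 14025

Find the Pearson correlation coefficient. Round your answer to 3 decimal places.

0.147

r = (nΣxy − ΣxΣy) / √[(nΣx² − (Σx)²)(nΣy² − (Σy)²)]
Numerator: 20×14025 − 456×607 = 3708
Denominator: √[(228560 − 207936)(399380 − 368449)] = √[20624 × 30931] = 25257.0969
r = 3708 / 25257.0969 ≈ 0.147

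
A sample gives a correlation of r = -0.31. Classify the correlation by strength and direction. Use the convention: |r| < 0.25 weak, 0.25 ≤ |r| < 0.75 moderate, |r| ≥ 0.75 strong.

moderate negative

r = -0.31 < 0 so the relationship is negative.
|r| = 0.31, which falls in the moderate range.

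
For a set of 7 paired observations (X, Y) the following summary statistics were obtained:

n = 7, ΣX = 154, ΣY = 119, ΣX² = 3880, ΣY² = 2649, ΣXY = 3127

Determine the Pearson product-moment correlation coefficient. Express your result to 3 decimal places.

r = (nΣXY − ΣXΣY) / √[(nΣX² − (ΣX)²)(nΣY² − (ΣY)²)]
Numerator: 7×3127 − 154×119 = 3563
Denominator: √[(27160 − 23716)(18543 − 14161)] = √[3444 × 4382] = 3884.7919
r = 3563 / 3884.7919 ≈ 0.917

0.917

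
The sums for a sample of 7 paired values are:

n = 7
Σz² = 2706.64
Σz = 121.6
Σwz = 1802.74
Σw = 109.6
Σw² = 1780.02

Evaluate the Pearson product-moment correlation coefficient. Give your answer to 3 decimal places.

-0.519

r = (nΣwz − ΣwΣz) / √[(nΣw² − (Σw)²)(nΣz² − (Σz)²)]
Numerator: 7×1802.74 − 109.6×121.6 = -708.18
Denominator: √[(12460.14 − 12012.16)(18946.48 − 14786.56)] = √[447.98 × 4159.92] = 1365.1231
r = -708.18 / 1365.1231 ≈ -0.519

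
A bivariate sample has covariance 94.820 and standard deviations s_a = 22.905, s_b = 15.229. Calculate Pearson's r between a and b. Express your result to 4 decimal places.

r = Cov(a,b) / (s_a · s_b) = 94.820 / (22.905 × 15.229)
  = 94.820 / 348.8202 ≈ 0.2718

0.2718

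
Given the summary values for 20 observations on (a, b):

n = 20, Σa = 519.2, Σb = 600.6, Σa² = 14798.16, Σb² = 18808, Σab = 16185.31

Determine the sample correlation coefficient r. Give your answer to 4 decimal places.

0.5882

r = (nΣab − ΣaΣb) / √[(nΣa² − (Σa)²)(nΣb² − (Σb)²)]
Numerator: 20×16185.31 − 519.2×600.6 = 11874.68
Denominator: √[(295963.2 − 269568.64)(376160 − 360720.36)] = √[26394.56 × 15439.64] = 20187.1866
r = 11874.68 / 20187.1866 ≈ 0.5882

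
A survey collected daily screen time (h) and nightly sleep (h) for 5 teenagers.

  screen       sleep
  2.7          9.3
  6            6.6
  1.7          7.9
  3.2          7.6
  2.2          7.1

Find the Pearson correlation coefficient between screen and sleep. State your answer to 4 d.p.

-0.5202

n = 5, Σx = 15.8, Σy = 38.5, Σx² = 61.26, Σy² = 300.63, Σxy = 118.08
nΣxy − ΣxΣy = 590.4 − 608.3 = -17.9
nΣx² − (Σx)² = 306.3 − 249.64 = 56.66; nΣy² − (Σy)² = 1503.15 − 1482.25 = 20.9
r = -17.9 / √(56.66 × 20.9) = -17.9 / 34.4121 ≈ -0.5202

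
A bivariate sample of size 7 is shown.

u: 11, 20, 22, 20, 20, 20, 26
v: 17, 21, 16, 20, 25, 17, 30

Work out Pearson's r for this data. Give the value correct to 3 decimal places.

n = 7, Σu = 139, Σv = 146, Σu² = 2881, Σv² = 3200, Σuv = 2979
nΣuv − ΣuΣv = 20853 − 20294 = 559
nΣu² − (Σu)² = 20167 − 19321 = 846; nΣv² − (Σv)² = 22400 − 21316 = 1084
r = 559 / √(846 × 1084) = 559 / 957.6346 ≈ 0.584

0.584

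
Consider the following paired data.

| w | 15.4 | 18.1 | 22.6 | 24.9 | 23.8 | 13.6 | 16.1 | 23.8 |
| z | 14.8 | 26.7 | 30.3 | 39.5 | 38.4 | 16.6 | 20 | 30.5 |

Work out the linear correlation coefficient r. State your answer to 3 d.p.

n = 8, Σw = 158.3, Σz = 216.8, Σw² = 3272.59, Σz² = 6490.64, Σwz = 4567.1
nΣwz − ΣwΣz = 36536.8 − 34319.44 = 2217.36
nΣw² − (Σw)² = 26180.72 − 25058.89 = 1121.83; nΣz² − (Σz)² = 51925.12 − 47002.24 = 4922.88
r = 2217.36 / √(1121.83 × 4922.88) = 2217.36 / 2350.0286 ≈ 0.944

0.944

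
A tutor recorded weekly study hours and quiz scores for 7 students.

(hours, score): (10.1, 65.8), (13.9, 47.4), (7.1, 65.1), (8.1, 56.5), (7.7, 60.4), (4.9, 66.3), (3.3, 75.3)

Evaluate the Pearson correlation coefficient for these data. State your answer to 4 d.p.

-0.8577

n = 7, Σx = 55.1, Σy = 436.8, Σx² = 505.43, Σy² = 27720.6, Σxy = 3281.74
nΣxy − ΣxΣy = 22972.18 − 24067.68 = -1095.5
nΣx² − (Σx)² = 3538.01 − 3036.01 = 502; nΣy² − (Σy)² = 194044.2 − 190794.24 = 3249.96
r = -1095.5 / √(502 × 3249.96) = -1095.5 / 1277.2940 ≈ -0.8577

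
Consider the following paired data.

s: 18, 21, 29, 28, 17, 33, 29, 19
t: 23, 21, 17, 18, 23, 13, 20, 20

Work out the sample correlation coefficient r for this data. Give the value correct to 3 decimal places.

n = 8, Σs = 194, Σt = 155, Σs² = 4970, Σt² = 3081, Σst = 3632
nΣst − ΣsΣt = 29056 − 30070 = -1014
nΣs² − (Σs)² = 39760 − 37636 = 2124; nΣt² − (Σt)² = 24648 − 24025 = 623
r = -1014 / √(2124 × 623) = -1014 / 1150.3269 ≈ -0.881

-0.881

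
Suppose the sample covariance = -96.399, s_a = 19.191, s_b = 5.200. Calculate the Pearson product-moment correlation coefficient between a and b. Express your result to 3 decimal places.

r = Cov(a,b) / (s_a · s_b) = -96.399 / (19.191 × 5.200)
  = -96.399 / 99.7932 ≈ -0.966

-0.966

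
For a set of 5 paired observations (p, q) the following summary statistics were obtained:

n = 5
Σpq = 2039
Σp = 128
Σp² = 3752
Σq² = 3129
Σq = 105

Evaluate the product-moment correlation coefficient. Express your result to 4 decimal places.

r = (nΣpq − ΣpΣq) / √[(nΣp² − (Σp)²)(nΣq² − (Σq)²)]
Numerator: 5×2039 − 128×105 = -3245
Denominator: √[(18760 − 16384)(15645 − 11025)] = √[2376 × 4620] = 3313.1737
r = -3245 / 3313.1737 ≈ -0.9794

-0.9794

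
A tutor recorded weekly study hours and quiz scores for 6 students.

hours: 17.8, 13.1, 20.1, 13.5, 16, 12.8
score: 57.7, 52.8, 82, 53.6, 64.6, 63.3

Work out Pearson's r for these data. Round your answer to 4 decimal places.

n = 6, Σx = 93.3, Σy = 374, Σx² = 1494.55, Σy² = 23894.14, Σxy = 5934.38
nΣxy − ΣxΣy = 35606.28 − 34894.2 = 712.08
nΣx² − (Σx)² = 8967.3 − 8704.89 = 262.41; nΣy² − (Σy)² = 143364.84 − 139876 = 3488.84
r = 712.08 / √(262.41 × 3488.84) = 712.08 / 956.8210 ≈ 0.7442

0.7442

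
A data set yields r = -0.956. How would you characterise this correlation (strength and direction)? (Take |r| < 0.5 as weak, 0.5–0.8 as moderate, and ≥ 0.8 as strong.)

strong negative

r = -0.956 < 0 so the relationship is negative.
|r| = 0.956, which falls in the strong range.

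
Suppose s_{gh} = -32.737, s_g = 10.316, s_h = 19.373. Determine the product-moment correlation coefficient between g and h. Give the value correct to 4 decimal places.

r = Cov(g,h) / (s_g · s_h) = -32.737 / (10.316 × 19.373)
  = -32.737 / 199.8519 ≈ -0.1638

-0.1638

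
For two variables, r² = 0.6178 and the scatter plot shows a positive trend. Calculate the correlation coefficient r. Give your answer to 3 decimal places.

0.786

|r| = √0.6178 = 0.786
The association is positive, so r = 0.786.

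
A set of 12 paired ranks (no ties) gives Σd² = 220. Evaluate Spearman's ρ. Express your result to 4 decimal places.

0.2308

ρ = 1 − 6Σd² / [n(n²−1)] = 1 − 6×220 / (12×143)
  = 1 − 1320/1716 = 1 − 0.76923 ≈ 0.2308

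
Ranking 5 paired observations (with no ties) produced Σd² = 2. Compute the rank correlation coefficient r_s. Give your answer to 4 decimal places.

0.9000

ρ = 1 − 6Σd² / [n(n²−1)] = 1 − 6×2 / (5×24)
  = 1 − 12/120 = 1 − 0.10000 ≈ 0.9000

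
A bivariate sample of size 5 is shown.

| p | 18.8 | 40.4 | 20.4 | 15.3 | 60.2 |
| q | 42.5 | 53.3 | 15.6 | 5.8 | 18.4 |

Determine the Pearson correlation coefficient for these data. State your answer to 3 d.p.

0.172

n = 5, Σp = 155.1, Σq = 135.6, Σp² = 6259.89, Σq² = 5262.7, Σpq = 4466.98
nΣpq − ΣpΣq = 22334.9 − 21031.56 = 1303.34
nΣp² − (Σp)² = 31299.45 − 24056.01 = 7243.44; nΣq² − (Σq)² = 26313.5 − 18387.36 = 7926.14
r = 1303.34 / √(7243.44 × 7926.14) = 1303.34 / 7577.1050 ≈ 0.172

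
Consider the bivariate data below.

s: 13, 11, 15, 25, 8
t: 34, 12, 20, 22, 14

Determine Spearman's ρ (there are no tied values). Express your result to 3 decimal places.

Rank s: 3, 2, 4, 5, 1
Rank t: 5, 1, 3, 4, 2
d = rank(s) − rank(t): -2, 1, 1, 1, -1; Σd² = 8
ρ = 1 − 6Σd² / [n(n²−1)] = 1 − 6×8 / (5×24) = 1 − 48/120 ≈ 0.600

0.600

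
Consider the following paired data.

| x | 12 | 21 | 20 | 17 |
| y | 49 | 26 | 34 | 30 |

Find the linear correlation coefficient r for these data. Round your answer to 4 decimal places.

n = 4, Σx = 70, Σy = 139, Σx² = 1274, Σy² = 5133, Σxy = 2324
nΣxy − ΣxΣy = 9296 − 9730 = -434
nΣx² − (Σx)² = 5096 − 4900 = 196; nΣy² − (Σy)² = 20532 − 19321 = 1211
r = -434 / √(196 × 1211) = -434 / 487.1920 ≈ -0.8908

-0.8908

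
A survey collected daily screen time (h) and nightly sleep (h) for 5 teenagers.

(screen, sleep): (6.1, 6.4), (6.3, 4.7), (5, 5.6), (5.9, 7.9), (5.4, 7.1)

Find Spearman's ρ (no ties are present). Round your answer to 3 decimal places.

-0.300

Rank screen: 4, 5, 1, 3, 2
Rank sleep: 3, 1, 2, 5, 4
d = rank(screen) − rank(sleep): 1, 4, -1, -2, -2; Σd² = 26
ρ = 1 − 6Σd² / [n(n²−1)] = 1 − 6×26 / (5×24) = 1 − 156/120 ≈ -0.300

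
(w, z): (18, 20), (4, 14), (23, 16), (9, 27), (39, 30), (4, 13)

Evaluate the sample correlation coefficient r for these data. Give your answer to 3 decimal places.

0.645

n = 6, Σw = 97, Σz = 120, Σw² = 2487, Σz² = 2650, Σwz = 2249
nΣwz − ΣwΣz = 13494 − 11640 = 1854
nΣw² − (Σw)² = 14922 − 9409 = 5513; nΣz² − (Σz)² = 15900 − 14400 = 1500
r = 1854 / √(5513 × 1500) = 1854 / 2875.6738 ≈ 0.645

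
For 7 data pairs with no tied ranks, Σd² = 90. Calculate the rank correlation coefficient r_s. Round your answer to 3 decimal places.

ρ = 1 − 6Σd² / [n(n²−1)] = 1 − 6×90 / (7×48)
  = 1 − 540/336 = 1 − 1.6071 ≈ -0.607

-0.607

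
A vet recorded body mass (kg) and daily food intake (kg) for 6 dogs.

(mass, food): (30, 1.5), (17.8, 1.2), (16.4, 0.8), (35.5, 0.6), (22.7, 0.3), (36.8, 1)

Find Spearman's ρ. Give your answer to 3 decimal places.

Rank mass: 4, 2, 1, 5, 3, 6
Rank food: 6, 5, 3, 2, 1, 4
d = rank(mass) − rank(food): -2, -3, -2, 3, 2, 2; Σd² = 34
ρ = 1 − 6Σd² / [n(n²−1)] = 1 − 6×34 / (6×35) = 1 − 204/210 ≈ 0.029

0.029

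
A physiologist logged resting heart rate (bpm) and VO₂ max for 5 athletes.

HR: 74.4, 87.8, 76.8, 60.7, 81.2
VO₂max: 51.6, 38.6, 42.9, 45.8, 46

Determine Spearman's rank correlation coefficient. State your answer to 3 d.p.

Rank HR: 2, 5, 3, 1, 4
Rank VO₂max: 5, 1, 2, 3, 4
d = rank(HR) − rank(VO₂max): -3, 4, 1, -2, 0; Σd² = 30
ρ = 1 − 6Σd² / [n(n²−1)] = 1 − 6×30 / (5×24) = 1 − 180/120 ≈ -0.500

-0.500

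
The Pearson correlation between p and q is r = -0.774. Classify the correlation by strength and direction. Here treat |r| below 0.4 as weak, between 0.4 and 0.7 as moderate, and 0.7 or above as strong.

r = -0.774 < 0 so the relationship is negative.
|r| = 0.774, which falls in the strong range.

strong negative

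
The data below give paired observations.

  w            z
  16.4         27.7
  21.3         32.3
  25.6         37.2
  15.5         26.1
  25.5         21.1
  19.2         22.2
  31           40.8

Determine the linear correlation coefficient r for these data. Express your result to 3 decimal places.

0.601

n = 7, Σw = 154.5, Σz = 207.4, Σw² = 3598.15, Σz² = 6478.32, Σwz = 4728.23
nΣwz − ΣwΣz = 33097.61 − 32043.3 = 1054.31
nΣw² − (Σw)² = 25187.05 − 23870.25 = 1316.8; nΣz² − (Σz)² = 45348.24 − 43014.76 = 2333.48
r = 1054.31 / √(1316.8 × 2333.48) = 1054.31 / 1752.9194 ≈ 0.601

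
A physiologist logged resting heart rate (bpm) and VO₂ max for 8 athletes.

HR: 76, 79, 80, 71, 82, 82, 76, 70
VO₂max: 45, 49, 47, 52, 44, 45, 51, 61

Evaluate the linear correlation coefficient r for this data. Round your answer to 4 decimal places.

n = 8, Σx = 616, Σy = 394, Σx² = 47582, Σy² = 19622, Σxy = 30187
nΣxy − ΣxΣy = 241496 − 242704 = -1208
nΣx² − (Σx)² = 380656 − 379456 = 1200; nΣy² − (Σy)² = 156976 − 155236 = 1740
r = -1208 / √(1200 × 1740) = -1208 / 1444.9913 ≈ -0.8360

-0.8360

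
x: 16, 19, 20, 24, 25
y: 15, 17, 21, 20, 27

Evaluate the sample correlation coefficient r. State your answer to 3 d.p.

0.855

n = 5, Σx = 104, Σy = 100, Σx² = 2218, Σy² = 2084, Σxy = 2138
nΣxy − ΣxΣy = 10690 − 10400 = 290
nΣx² − (Σx)² = 11090 − 10816 = 274; nΣy² − (Σy)² = 10420 − 10000 = 420
r = 290 / √(274 × 420) = 290 / 339.2344 ≈ 0.855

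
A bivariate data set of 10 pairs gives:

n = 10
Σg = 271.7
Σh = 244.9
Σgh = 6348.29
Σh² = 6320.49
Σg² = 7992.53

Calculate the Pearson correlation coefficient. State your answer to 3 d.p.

r = (nΣgh − ΣgΣh) / √[(nΣg² − (Σg)²)(nΣh² − (Σh)²)]
Numerator: 10×6348.29 − 271.7×244.9 = -3056.43
Denominator: √[(79925.3 − 73820.89)(63204.9 − 59976.01)] = √[6104.41 × 3228.89] = 4439.6473
r = -3056.43 / 4439.6473 ≈ -0.688

-0.688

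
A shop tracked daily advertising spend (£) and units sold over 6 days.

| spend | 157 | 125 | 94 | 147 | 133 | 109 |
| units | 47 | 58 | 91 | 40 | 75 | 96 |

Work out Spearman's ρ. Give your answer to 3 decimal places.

-0.829

Rank spend: 6, 3, 1, 5, 4, 2
Rank units: 2, 3, 5, 1, 4, 6
d = rank(spend) − rank(units): 4, 0, -4, 4, 0, -4; Σd² = 64
ρ = 1 − 6Σd² / [n(n²−1)] = 1 − 6×64 / (6×35) = 1 − 384/210 ≈ -0.829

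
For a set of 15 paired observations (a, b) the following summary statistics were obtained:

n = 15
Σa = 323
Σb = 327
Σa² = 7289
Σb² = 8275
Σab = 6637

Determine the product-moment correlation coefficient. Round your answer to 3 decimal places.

-0.654

r = (nΣab − ΣaΣb) / √[(nΣa² − (Σa)²)(nΣb² − (Σb)²)]
Numerator: 15×6637 − 323×327 = -6066
Denominator: √[(109335 − 104329)(124125 − 106929)] = √[5006 × 17196] = 9278.1020
r = -6066 / 9278.1020 ≈ -0.654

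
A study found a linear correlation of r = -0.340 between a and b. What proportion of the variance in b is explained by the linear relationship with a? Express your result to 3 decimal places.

0.116

r² = (-0.340)² = 0.116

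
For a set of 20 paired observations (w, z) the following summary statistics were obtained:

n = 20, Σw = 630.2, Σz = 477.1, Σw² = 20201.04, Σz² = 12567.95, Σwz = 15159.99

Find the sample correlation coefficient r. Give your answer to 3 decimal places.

0.198

r = (nΣwz − ΣwΣz) / √[(nΣw² − (Σw)²)(nΣz² − (Σz)²)]
Numerator: 20×15159.99 − 630.2×477.1 = 2531.38
Denominator: √[(404020.8 − 397152.04)(251359 − 227624.41)] = √[6868.76 × 23734.59] = 12768.2106
r = 2531.38 / 12768.2106 ≈ 0.198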